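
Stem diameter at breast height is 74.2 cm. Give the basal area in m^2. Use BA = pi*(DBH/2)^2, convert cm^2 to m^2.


Formula: BA = pi * (DBH/2)^2 / 10000  (cm^2 to m^2)
Radius = DBH/2 = 74.2/2 = 37.1 cm
BA = pi * 37.1^2 / 10000
   = 4324.1195 cm^2 / 10000
   = 0.4324 m^2

0.4324


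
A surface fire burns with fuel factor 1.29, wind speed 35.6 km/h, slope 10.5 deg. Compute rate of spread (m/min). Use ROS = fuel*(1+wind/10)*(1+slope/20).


Formula: ROS = fuel * (1 + wind/10) * (1 + slope/20)
Wind factor = 1 + 35.6/10 = 4.56
Slope factor = 1 + 10.5/20 = 1.525
ROS = 1.29 * 4.56 * 1.525 = 8.97 m/min

8.97


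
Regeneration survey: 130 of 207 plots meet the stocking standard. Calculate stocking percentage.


Formula: Stocking % = stocked plots / total plots * 100
Stocking = 130 / 207 * 100
Stocking = 0.628 * 100 = 62.8%

62.8


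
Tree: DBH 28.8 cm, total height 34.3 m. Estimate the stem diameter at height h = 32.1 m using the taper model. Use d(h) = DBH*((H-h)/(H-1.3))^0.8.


Taper: d(h) = DBH * ((H - h) / (H - 1.3))^0.8
Numerator = H - h = 34.3 - 32.1 = 2.2 m
Denominator = H - 1.3 = 34.3 - 1.3 = 33.0 m
Ratio = 2.2 / 33.0 = 0.06667
d = 28.8 * 0.06667^0.8 = 3.3 cm

3.3


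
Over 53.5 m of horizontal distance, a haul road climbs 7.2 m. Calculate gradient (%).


Formula: Gradient = rise / run * 100
Gradient = 7.2 / 53.5 * 100 = 13.5%

13.5


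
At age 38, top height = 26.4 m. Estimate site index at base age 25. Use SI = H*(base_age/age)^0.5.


Formula: SI = H_dom * (base_age / age)^0.5
Age ratio = 25 / 38 = 0.65789
sqrt(age_ratio) = 0.81111
SI = 26.4 * 0.81111 = 21.4 m

21.4


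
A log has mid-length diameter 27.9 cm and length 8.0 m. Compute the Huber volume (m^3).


Huber: V = Am * L,  Am = pi*(Dm/200)^2
Am = pi*(27.9/200)^2 = 0.061136 m^2
V = 0.061136*8.0 = 0.4891 m^3

0.4891


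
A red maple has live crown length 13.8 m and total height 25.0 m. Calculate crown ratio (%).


Formula: Crown Ratio = (Crown Length / Total Height) * 100
CR = (13.8 m / 25.0 m) * 100
CR = 0.552 * 100 = 55.2%

55.2


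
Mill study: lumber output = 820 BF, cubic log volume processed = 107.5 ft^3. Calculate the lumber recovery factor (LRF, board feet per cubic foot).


Formula: LRF = Lumber Output (BF) / Log Input (ft^3)
LRF = 820 BF / 107.5 ft^3
LRF = 7.63 BF/ft^3

7.63


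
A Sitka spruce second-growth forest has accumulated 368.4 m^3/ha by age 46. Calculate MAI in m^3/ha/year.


Formula: MAI = Total Volume / Stand Age
MAI = 368.4 m^3/ha / 46 years
MAI = 8.01 m^3/ha/year

8.01


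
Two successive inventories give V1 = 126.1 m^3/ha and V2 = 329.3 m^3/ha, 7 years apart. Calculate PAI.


Formula: PAI = (V_T2 - V_T1) / (T2 - T1)
Volume increment = 329.3 - 126.1 = 203.2 m^3/ha
PAI = 203.2 / 7 = 29.03 m^3/ha/year

29.03


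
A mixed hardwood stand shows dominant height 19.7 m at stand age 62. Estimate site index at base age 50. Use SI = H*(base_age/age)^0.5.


Formula: SI = H_dom * (base_age / age)^0.5
Age ratio = 50 / 62 = 0.80645
sqrt(age_ratio) = 0.89803
SI = 19.7 * 0.89803 = 17.7 m

17.7


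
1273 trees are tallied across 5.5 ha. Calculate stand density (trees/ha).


Formula: Stand Density = N_trees / Area_ha
Density = 1273 trees / 5.5 ha
Density = 231 trees/ha

231


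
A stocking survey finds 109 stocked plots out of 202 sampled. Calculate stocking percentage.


Formula: Stocking % = stocked plots / total plots * 100
Stocking = 109 / 202 * 100
Stocking = 0.5396 * 100 = 54.0%

54.0


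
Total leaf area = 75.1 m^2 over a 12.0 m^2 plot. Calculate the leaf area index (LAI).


Formula: LAI = total leaf area / ground area  (dimensionless)
LAI = 75.1 m^2 / 12.0 m^2
LAI = 6.26

6.26


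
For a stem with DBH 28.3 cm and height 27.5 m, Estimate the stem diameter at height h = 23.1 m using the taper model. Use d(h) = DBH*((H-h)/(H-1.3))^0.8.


Taper: d(h) = DBH * ((H - h) / (H - 1.3))^0.8
Numerator = H - h = 27.5 - 23.1 = 4.4 m
Denominator = H - 1.3 = 27.5 - 1.3 = 26.2 m
Ratio = 4.4 / 26.2 = 0.16794
d = 28.3 * 0.16794^0.8 = 6.8 cm

6.8


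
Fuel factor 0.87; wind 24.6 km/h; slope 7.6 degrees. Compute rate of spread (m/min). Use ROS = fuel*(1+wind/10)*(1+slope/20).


Formula: ROS = fuel * (1 + wind/10) * (1 + slope/20)
Wind factor = 1 + 24.6/10 = 3.46
Slope factor = 1 + 7.6/20 = 1.38
ROS = 0.87 * 3.46 * 1.38 = 4.15 m/min

4.15


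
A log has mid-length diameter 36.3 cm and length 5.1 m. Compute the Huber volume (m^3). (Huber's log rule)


Huber: V = Am * L,  Am = pi*(Dm/200)^2
Am = pi*(36.3/200)^2 = 0.103491 m^2
V = 0.103491*5.1 = 0.5278 m^3

0.5278


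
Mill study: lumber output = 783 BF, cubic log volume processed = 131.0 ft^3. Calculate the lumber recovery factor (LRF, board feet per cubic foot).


Formula: LRF = Lumber Output (BF) / Log Input (ft^3)
LRF = 783 BF / 131.0 ft^3
LRF = 5.98 BF/ft^3

5.98


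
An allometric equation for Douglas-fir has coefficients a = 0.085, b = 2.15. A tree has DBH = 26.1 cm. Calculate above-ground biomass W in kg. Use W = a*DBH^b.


Formula: W = a * DBH^b  (allometric power law)
DBH^b = 26.1^2.15 = 1111.1613
W = 0.085 * 1111.1613 = 94.4 kg

94.4


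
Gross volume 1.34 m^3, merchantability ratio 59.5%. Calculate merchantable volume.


Formula: MV = V_total * (merchantable_pct / 100)
Merchantable fraction = 59.5% / 100 = 0.595
MV = 1.34 m^3 * 0.595 = 0.797 m^3

0.797


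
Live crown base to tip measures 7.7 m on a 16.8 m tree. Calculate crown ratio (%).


Formula: Crown Ratio = (Crown Length / Total Height) * 100
CR = (7.7 m / 16.8 m) * 100
CR = 0.4583 * 100 = 45.8%

45.8


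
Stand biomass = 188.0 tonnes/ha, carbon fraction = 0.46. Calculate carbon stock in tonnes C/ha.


Formula: Carbon Stock = Biomass * Carbon Fraction
C = 188.0 t/ha * 0.46
C = 86.5 t C/ha

86.5


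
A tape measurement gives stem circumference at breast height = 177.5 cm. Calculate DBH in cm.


Formula: DBH = C / pi
DBH = 177.5 / pi
pi = 3.14159...
DBH = 56.5 cm

56.5


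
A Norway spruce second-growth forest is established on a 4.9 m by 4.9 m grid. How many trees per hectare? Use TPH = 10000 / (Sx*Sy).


Formula: TPH = 10000 m^2/ha / (spacing_x * spacing_y)
Area per tree = 4.9 m * 4.9 m = 24.01 m^2
TPH = 10000 / 24.01 = 416 trees/ha

416


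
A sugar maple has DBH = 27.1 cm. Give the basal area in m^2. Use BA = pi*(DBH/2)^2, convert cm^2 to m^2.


Formula: BA = pi * (DBH/2)^2 / 10000  (cm^2 to m^2)
Radius = DBH/2 = 27.1/2 = 13.55 cm
BA = pi * 13.55^2 / 10000
   = 576.8043 cm^2 / 10000
   = 0.0577 m^2

0.0577


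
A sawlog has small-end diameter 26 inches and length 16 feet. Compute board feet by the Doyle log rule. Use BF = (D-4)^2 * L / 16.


Doyle: BF = (D - 4)^2 * L / 16
Adjusted diameter = 26 - 4 = 22 in
(D-4)^2 = 22^2 = 484
BF = 484 * 16 / 16 = 484 BF

484


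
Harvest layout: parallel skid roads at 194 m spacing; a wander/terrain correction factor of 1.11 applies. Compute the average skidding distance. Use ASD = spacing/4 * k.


Formula: ASD = (spacing / 4) * correction
Uncorrected distance = spacing / 4 = 194 / 4 = 48.5 m
ASD = 48.5 * 1.11 = 54 m

54


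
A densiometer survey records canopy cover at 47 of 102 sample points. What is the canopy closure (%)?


Formula: Canopy closure = covered points / total points * 100
Closure = 47 / 102 * 100
Closure = 0.4608 * 100 = 46.1%

46.1


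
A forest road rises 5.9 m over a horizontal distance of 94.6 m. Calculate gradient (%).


Formula: Gradient = rise / run * 100
Gradient = 5.9 / 94.6 * 100 = 6.2%

6.2


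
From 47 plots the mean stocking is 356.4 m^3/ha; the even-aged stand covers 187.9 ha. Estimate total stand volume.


Formula: Total Volume = Mean Volume per ha * Total Area
Total Volume = 356.4 m^3/ha * 187.9 ha
Total Volume = 66968 m^3

66968


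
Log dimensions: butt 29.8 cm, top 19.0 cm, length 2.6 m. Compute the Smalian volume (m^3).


Smalian: V = (A1 + A2)/2 * L,  A = pi*(D/200)^2
A1 = pi*(29.8/200)^2 = 0.069746 m^2
A2 = pi*(19.0/200)^2 = 0.028353 m^2
V = (0.069746+0.028353)/2*2.6 = 0.1275 m^3

0.1275


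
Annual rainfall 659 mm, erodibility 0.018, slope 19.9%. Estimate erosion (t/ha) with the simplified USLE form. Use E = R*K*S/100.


Formula: E = R * K * S / 100  (simplified USLE)
R * K = 659 * 0.018 = 11.862
E = 11.862 * 19.9 / 100 = 2.36 t/ha

2.36


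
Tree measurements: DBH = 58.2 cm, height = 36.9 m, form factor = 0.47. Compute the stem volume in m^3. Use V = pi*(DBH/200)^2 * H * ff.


Formula: V = pi * (DBH/200)^2 * H * ff
Radius = DBH/200 = 58.2/200 = 0.291 m
Radius^2 = 0.291^2 = 0.084681 m^2
V = pi * 0.084681 * 36.9 * 0.47
V = 4.614 m^3

4.614


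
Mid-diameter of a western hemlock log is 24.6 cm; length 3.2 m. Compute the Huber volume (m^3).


Huber: V = Am * L,  Am = pi*(Dm/200)^2
Am = pi*(24.6/200)^2 = 0.047529 m^2
V = 0.047529*3.2 = 0.1521 m^3

0.1521


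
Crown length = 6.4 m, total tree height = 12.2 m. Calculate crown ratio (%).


Formula: Crown Ratio = (Crown Length / Total Height) * 100
CR = (6.4 m / 12.2 m) * 100
CR = 0.5246 * 100 = 52.5%

52.5


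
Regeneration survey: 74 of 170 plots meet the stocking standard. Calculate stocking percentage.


Formula: Stocking % = stocked plots / total plots * 100
Stocking = 74 / 170 * 100
Stocking = 0.4353 * 100 = 43.5%

43.5


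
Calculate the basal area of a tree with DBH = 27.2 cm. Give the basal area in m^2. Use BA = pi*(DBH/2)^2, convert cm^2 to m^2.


Formula: BA = pi * (DBH/2)^2 / 10000  (cm^2 to m^2)
Radius = DBH/2 = 27.2/2 = 13.6 cm
BA = pi * 13.6^2 / 10000
   = 581.069 cm^2 / 10000
   = 0.0581 m^2

0.0581


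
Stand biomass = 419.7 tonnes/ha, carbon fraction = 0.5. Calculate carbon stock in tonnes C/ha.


Formula: Carbon Stock = Biomass * Carbon Fraction
C = 419.7 t/ha * 0.5
C = 209.9 t C/ha

209.9


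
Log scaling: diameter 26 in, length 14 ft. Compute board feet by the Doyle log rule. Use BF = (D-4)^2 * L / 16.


Doyle: BF = (D - 4)^2 * L / 16
Adjusted diameter = 26 - 4 = 22 in
(D-4)^2 = 22^2 = 484
BF = 484 * 14 / 16 = 424 BF

424


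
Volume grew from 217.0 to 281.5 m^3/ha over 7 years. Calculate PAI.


Formula: PAI = (V_T2 - V_T1) / (T2 - T1)
Volume increment = 281.5 - 217.0 = 64.5 m^3/ha
PAI = 64.5 / 7 = 9.21 m^3/ha/year

9.21


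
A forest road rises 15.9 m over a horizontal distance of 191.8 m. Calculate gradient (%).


Formula: Gradient = rise / run * 100
Gradient = 15.9 / 191.8 * 100 = 8.3%

8.3


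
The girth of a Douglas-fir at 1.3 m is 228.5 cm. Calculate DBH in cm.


Formula: DBH = C / pi
DBH = 228.5 / pi
pi = 3.14159...
DBH = 72.7 cm

72.7


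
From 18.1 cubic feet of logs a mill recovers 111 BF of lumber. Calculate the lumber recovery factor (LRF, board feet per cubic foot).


Formula: LRF = Lumber Output (BF) / Log Input (ft^3)
LRF = 111 BF / 18.1 ft^3
LRF = 6.13 BF/ft^3

6.13


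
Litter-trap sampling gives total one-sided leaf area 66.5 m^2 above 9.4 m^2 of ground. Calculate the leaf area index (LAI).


Formula: LAI = total leaf area / ground area  (dimensionless)
LAI = 66.5 m^2 / 9.4 m^2
LAI = 7.07

7.07


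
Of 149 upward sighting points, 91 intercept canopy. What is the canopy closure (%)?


Formula: Canopy closure = covered points / total points * 100
Closure = 91 / 149 * 100
Closure = 0.6107 * 100 = 61.1%

61.1


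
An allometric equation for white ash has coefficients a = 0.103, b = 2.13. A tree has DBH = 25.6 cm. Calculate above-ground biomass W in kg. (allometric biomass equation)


Formula: W = a * DBH^b  (allometric power law)
DBH^b = 25.6^2.13 = 998.967
W = 0.103 * 998.967 = 102.9 kg

102.9


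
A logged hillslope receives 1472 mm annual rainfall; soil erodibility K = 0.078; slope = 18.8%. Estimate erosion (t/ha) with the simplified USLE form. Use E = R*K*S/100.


Formula: E = R * K * S / 100  (simplified USLE)
R * K = 1472 * 0.078 = 114.816
E = 114.816 * 18.8 / 100 = 21.59 t/ha

21.59


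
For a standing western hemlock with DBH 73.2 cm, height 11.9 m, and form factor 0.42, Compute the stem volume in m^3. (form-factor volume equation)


Formula: V = pi * (DBH/200)^2 * H * ff
Radius = DBH/200 = 73.2/200 = 0.366 m
Radius^2 = 0.366^2 = 0.133956 m^2
V = pi * 0.133956 * 11.9 * 0.42
V = 2.103 m^3

2.103


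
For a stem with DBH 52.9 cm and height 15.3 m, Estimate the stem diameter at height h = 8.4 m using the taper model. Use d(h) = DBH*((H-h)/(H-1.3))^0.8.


Taper: d(h) = DBH * ((H - h) / (H - 1.3))^0.8
Numerator = H - h = 15.3 - 8.4 = 6.9 m
Denominator = H - 1.3 = 15.3 - 1.3 = 14.0 m
Ratio = 6.9 / 14.0 = 0.49286
d = 52.9 * 0.49286^0.8 = 30.0 cm

30.0


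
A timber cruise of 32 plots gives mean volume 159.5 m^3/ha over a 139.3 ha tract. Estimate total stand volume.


Formula: Total Volume = Mean Volume per ha * Total Area
Total Volume = 159.5 m^3/ha * 139.3 ha
Total Volume = 22218 m^3

22218


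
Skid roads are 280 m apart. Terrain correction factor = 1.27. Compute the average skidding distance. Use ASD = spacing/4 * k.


Formula: ASD = (spacing / 4) * correction
Uncorrected distance = spacing / 4 = 280 / 4 = 70 m
ASD = 70 * 1.27 = 89 m

89


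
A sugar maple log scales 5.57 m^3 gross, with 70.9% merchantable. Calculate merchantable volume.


Formula: MV = V_total * (merchantable_pct / 100)
Merchantable fraction = 70.9% / 100 = 0.709
MV = 5.57 m^3 * 0.709 = 3.949 m^3

3.949


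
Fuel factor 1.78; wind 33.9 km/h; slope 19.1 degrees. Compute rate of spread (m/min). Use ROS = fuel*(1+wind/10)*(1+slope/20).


Formula: ROS = fuel * (1 + wind/10) * (1 + slope/20)
Wind factor = 1 + 33.9/10 = 4.39
Slope factor = 1 + 19.1/20 = 1.955
ROS = 1.78 * 4.39 * 1.955 = 15.28 m/min

15.28


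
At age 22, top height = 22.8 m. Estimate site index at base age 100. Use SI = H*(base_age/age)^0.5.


Formula: SI = H_dom * (base_age / age)^0.5
Age ratio = 100 / 22 = 4.54545
sqrt(age_ratio) = 2.13201
SI = 22.8 * 2.13201 = 48.6 m

48.6


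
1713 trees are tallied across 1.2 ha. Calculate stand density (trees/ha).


Formula: Stand Density = N_trees / Area_ha
Density = 1713 trees / 1.2 ha
Density = 1428 trees/ha

1428


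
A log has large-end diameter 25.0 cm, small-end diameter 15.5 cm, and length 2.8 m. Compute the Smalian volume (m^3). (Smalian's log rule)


Smalian: V = (A1 + A2)/2 * L,  A = pi*(D/200)^2
A1 = pi*(25.0/200)^2 = 0.049087 m^2
A2 = pi*(15.5/200)^2 = 0.018869 m^2
V = (0.049087+0.018869)/2*2.8 = 0.0951 m^3

0.0951


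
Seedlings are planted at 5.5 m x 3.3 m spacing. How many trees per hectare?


Formula: TPH = 10000 m^2/ha / (spacing_x * spacing_y)
Area per tree = 5.5 m * 3.3 m = 18.15 m^2
TPH = 10000 / 18.15 = 551 trees/ha

551


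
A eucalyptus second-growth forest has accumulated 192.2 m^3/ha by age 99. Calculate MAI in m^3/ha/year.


Formula: MAI = Total Volume / Stand Age
MAI = 192.2 m^3/ha / 99 years
MAI = 1.94 m^3/ha/year

1.94


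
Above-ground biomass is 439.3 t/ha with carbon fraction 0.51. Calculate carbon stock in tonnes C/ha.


Formula: Carbon Stock = Biomass * Carbon Fraction
C = 439.3 t/ha * 0.51
C = 224.0 t C/ha

224.0


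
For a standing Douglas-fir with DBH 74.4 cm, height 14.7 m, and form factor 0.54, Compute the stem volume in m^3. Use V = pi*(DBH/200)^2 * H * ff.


Formula: V = pi * (DBH/200)^2 * H * ff
Radius = DBH/200 = 74.4/200 = 0.372 m
Radius^2 = 0.372^2 = 0.138384 m^2
V = pi * 0.138384 * 14.7 * 0.54
V = 3.451 m^3

3.451


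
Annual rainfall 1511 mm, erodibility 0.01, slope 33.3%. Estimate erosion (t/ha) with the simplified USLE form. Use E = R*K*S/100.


Formula: E = R * K * S / 100  (simplified USLE)
R * K = 1511 * 0.01 = 15.11
E = 15.11 * 33.3 / 100 = 5.03 t/ha

5.03


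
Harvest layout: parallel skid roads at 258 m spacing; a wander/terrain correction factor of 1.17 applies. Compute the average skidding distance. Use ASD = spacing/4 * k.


Formula: ASD = (spacing / 4) * correction
Uncorrected distance = spacing / 4 = 258 / 4 = 64.5 m
ASD = 64.5 * 1.17 = 75 m

75


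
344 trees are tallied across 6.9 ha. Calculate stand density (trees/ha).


Formula: Stand Density = N_trees / Area_ha
Density = 344 trees / 6.9 ha
Density = 50 trees/ha

50


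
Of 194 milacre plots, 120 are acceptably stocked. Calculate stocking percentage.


Formula: Stocking % = stocked plots / total plots * 100
Stocking = 120 / 194 * 100
Stocking = 0.6186 * 100 = 61.9%

61.9


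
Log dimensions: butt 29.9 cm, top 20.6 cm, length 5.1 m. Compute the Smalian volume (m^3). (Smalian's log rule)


Smalian: V = (A1 + A2)/2 * L,  A = pi*(D/200)^2
A1 = pi*(29.9/200)^2 = 0.070215 m^2
A2 = pi*(20.6/200)^2 = 0.033329 m^2
V = (0.070215+0.033329)/2*5.1 = 0.264 m^3

0.264


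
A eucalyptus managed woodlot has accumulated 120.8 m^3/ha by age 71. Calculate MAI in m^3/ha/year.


Formula: MAI = Total Volume / Stand Age
MAI = 120.8 m^3/ha / 71 years
MAI = 1.7 m^3/ha/year

1.7


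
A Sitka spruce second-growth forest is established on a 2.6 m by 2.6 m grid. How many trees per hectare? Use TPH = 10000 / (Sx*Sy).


Formula: TPH = 10000 m^2/ha / (spacing_x * spacing_y)
Area per tree = 2.6 m * 2.6 m = 6.76 m^2
TPH = 10000 / 6.76 = 1479 trees/ha

1479


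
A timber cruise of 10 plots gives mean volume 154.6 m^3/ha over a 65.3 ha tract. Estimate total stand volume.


Formula: Total Volume = Mean Volume per ha * Total Area
Total Volume = 154.6 m^3/ha * 65.3 ha
Total Volume = 10095 m^3

10095


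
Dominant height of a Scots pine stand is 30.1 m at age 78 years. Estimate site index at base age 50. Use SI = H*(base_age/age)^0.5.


Formula: SI = H_dom * (base_age / age)^0.5
Age ratio = 50 / 78 = 0.64103
sqrt(age_ratio) = 0.80064
SI = 30.1 * 0.80064 = 24.1 m

24.1


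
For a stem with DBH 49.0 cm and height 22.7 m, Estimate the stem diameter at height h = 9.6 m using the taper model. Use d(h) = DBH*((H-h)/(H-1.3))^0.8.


Taper: d(h) = DBH * ((H - h) / (H - 1.3))^0.8
Numerator = H - h = 22.7 - 9.6 = 13.1 m
Denominator = H - 1.3 = 22.7 - 1.3 = 21.4 m
Ratio = 13.1 / 21.4 = 0.61215
d = 49.0 * 0.61215^0.8 = 33.1 cm

33.1


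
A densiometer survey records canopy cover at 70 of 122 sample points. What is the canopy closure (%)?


Formula: Canopy closure = covered points / total points * 100
Closure = 70 / 122 * 100
Closure = 0.5738 * 100 = 57.4%

57.4


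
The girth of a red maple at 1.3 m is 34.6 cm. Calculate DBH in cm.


Formula: DBH = C / pi
DBH = 34.6 / pi
pi = 3.14159...
DBH = 11.0 cm

11.0


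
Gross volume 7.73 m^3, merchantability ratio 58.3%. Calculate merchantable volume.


Formula: MV = V_total * (merchantable_pct / 100)
Merchantable fraction = 58.3% / 100 = 0.583
MV = 7.73 m^3 * 0.583 = 4.507 m^3

4.507


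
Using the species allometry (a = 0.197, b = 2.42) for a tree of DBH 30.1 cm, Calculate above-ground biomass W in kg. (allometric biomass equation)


Formula: W = a * DBH^b  (allometric power law)
DBH^b = 30.1^2.42 = 3785.5668
W = 0.197 * 3785.5668 = 745.8 kg

745.8


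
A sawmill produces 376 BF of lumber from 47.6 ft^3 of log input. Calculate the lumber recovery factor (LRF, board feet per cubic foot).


Formula: LRF = Lumber Output (BF) / Log Input (ft^3)
LRF = 376 BF / 47.6 ft^3
LRF = 7.9 BF/ft^3

7.9


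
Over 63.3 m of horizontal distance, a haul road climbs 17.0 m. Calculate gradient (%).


Formula: Gradient = rise / run * 100
Gradient = 17.0 / 63.3 * 100 = 26.9%

26.9


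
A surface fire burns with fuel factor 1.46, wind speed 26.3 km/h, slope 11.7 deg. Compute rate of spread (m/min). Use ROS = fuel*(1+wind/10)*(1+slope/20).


Formula: ROS = fuel * (1 + wind/10) * (1 + slope/20)
Wind factor = 1 + 26.3/10 = 3.63
Slope factor = 1 + 11.7/20 = 1.585
ROS = 1.46 * 3.63 * 1.585 = 8.4 m/min

8.4


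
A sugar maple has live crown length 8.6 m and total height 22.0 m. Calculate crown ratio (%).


Formula: Crown Ratio = (Crown Length / Total Height) * 100
CR = (8.6 m / 22.0 m) * 100
CR = 0.3909 * 100 = 39.1%

39.1


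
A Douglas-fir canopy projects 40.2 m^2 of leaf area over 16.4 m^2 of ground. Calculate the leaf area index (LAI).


Formula: LAI = total leaf area / ground area  (dimensionless)
LAI = 40.2 m^2 / 16.4 m^2
LAI = 2.45

2.45


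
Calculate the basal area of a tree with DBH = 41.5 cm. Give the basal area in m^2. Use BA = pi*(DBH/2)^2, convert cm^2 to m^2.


Formula: BA = pi * (DBH/2)^2 / 10000  (cm^2 to m^2)
Radius = DBH/2 = 41.5/2 = 20.75 cm
BA = pi * 20.75^2 / 10000
   = 1352.652 cm^2 / 10000
   = 0.1353 m^2

0.1353


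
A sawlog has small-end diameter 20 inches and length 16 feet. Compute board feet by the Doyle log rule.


Doyle: BF = (D - 4)^2 * L / 16
Adjusted diameter = 20 - 4 = 16 in
(D-4)^2 = 16^2 = 256
BF = 256 * 16 / 16 = 256 BF

256


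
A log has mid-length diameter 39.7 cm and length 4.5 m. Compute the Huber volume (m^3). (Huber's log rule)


Huber: V = Am * L,  Am = pi*(Dm/200)^2
Am = pi*(39.7/200)^2 = 0.123786 m^2
V = 0.123786*4.5 = 0.557 m^3

0.557


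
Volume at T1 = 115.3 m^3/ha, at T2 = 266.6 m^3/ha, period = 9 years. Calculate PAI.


Formula: PAI = (V_T2 - V_T1) / (T2 - T1)
Volume increment = 266.6 - 115.3 = 151.3 m^3/ha
PAI = 151.3 / 9 = 16.81 m^3/ha/year

16.81


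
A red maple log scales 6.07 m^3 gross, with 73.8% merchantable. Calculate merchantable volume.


Formula: MV = V_total * (merchantable_pct / 100)
Merchantable fraction = 73.8% / 100 = 0.738
MV = 6.07 m^3 * 0.738 = 4.48 m^3

4.48


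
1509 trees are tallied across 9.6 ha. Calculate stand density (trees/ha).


Formula: Stand Density = N_trees / Area_ha
Density = 1509 trees / 9.6 ha
Density = 157 trees/ha

157


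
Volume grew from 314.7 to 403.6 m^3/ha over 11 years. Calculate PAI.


Formula: PAI = (V_T2 - V_T1) / (T2 - T1)
Volume increment = 403.6 - 314.7 = 88.9 m^3/ha
PAI = 88.9 / 11 = 8.08 m^3/ha/year

8.08


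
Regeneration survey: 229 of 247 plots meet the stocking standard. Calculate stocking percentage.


Formula: Stocking % = stocked plots / total plots * 100
Stocking = 229 / 247 * 100
Stocking = 0.9271 * 100 = 92.7%

92.7


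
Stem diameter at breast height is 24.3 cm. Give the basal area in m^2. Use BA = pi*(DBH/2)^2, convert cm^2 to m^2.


Formula: BA = pi * (DBH/2)^2 / 10000  (cm^2 to m^2)
Radius = DBH/2 = 24.3/2 = 12.15 cm
BA = pi * 12.15^2 / 10000
   = 463.7698 cm^2 / 10000
   = 0.0464 m^2

0.0464


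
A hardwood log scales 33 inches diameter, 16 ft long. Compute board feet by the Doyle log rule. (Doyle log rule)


Doyle: BF = (D - 4)^2 * L / 16
Adjusted diameter = 33 - 4 = 29 in
(D-4)^2 = 29^2 = 841
BF = 841 * 16 / 16 = 841 BF

841


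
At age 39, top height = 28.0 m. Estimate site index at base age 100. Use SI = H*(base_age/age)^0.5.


Formula: SI = H_dom * (base_age / age)^0.5
Age ratio = 100 / 39 = 2.5641
sqrt(age_ratio) = 1.60128
SI = 28.0 * 1.60128 = 44.8 m

44.8


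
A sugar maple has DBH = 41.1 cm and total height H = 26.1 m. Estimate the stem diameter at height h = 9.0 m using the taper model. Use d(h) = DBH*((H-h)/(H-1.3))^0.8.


Taper: d(h) = DBH * ((H - h) / (H - 1.3))^0.8
Numerator = H - h = 26.1 - 9.0 = 17.1 m
Denominator = H - 1.3 = 26.1 - 1.3 = 24.8 m
Ratio = 17.1 / 24.8 = 0.68952
d = 41.1 * 0.68952^0.8 = 30.5 cm

30.5


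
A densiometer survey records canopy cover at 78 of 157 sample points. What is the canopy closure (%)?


Formula: Canopy closure = covered points / total points * 100
Closure = 78 / 157 * 100
Closure = 0.4968 * 100 = 49.7%

49.7


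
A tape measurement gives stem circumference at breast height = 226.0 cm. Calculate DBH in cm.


Formula: DBH = C / pi
DBH = 226.0 / pi
pi = 3.14159...
DBH = 71.9 cm

71.9


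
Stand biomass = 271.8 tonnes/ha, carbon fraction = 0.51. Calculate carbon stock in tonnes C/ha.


Formula: Carbon Stock = Biomass * Carbon Fraction
C = 271.8 t/ha * 0.51
C = 138.6 t C/ha

138.6


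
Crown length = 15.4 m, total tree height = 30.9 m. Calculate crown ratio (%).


Formula: Crown Ratio = (Crown Length / Total Height) * 100
CR = (15.4 m / 30.9 m) * 100
CR = 0.4984 * 100 = 49.8%

49.8


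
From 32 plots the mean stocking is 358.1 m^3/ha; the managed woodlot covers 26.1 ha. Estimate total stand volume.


Formula: Total Volume = Mean Volume per ha * Total Area
Total Volume = 358.1 m^3/ha * 26.1 ha
Total Volume = 9346 m^3

9346


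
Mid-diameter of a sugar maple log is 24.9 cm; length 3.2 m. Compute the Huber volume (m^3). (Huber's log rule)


Huber: V = Am * L,  Am = pi*(Dm/200)^2
Am = pi*(24.9/200)^2 = 0.048695 m^2
V = 0.048695*3.2 = 0.1558 m^3

0.1558


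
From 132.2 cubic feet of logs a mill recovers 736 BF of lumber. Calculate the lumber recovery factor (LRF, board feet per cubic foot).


Formula: LRF = Lumber Output (BF) / Log Input (ft^3)
LRF = 736 BF / 132.2 ft^3
LRF = 5.57 BF/ft^3

5.57


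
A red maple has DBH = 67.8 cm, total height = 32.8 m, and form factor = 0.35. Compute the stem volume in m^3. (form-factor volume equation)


Formula: V = pi * (DBH/200)^2 * H * ff
Radius = DBH/200 = 67.8/200 = 0.339 m
Radius^2 = 0.339^2 = 0.114921 m^2
V = pi * 0.114921 * 32.8 * 0.35
V = 4.145 m^3

4.145


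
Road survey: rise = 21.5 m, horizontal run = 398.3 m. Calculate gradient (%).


Formula: Gradient = rise / run * 100
Gradient = 21.5 / 398.3 * 100 = 5.4%

5.4


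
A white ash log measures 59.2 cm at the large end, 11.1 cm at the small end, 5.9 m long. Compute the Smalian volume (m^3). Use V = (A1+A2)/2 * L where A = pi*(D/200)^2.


Smalian: V = (A1 + A2)/2 * L,  A = pi*(D/200)^2
A1 = pi*(59.2/200)^2 = 0.275254 m^2
A2 = pi*(11.1/200)^2 = 0.009677 m^2
V = (0.275254+0.009677)/2*5.9 = 0.8405 m^3

0.8405


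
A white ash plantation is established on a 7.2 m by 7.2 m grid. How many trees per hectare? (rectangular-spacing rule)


Formula: TPH = 10000 m^2/ha / (spacing_x * spacing_y)
Area per tree = 7.2 m * 7.2 m = 51.84 m^2
TPH = 10000 / 51.84 = 193 trees/ha

193


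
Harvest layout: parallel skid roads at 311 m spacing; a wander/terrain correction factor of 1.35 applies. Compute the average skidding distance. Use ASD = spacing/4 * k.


Formula: ASD = (spacing / 4) * correction
Uncorrected distance = spacing / 4 = 311 / 4 = 77.75 m
ASD = 77.75 * 1.35 = 105 m

105


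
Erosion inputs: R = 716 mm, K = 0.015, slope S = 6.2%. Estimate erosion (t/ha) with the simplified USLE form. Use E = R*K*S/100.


Formula: E = R * K * S / 100  (simplified USLE)
R * K = 716 * 0.015 = 10.74
E = 10.74 * 6.2 / 100 = 0.67 t/ha

0.67


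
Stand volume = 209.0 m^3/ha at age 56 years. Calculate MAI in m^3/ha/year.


Formula: MAI = Total Volume / Stand Age
MAI = 209.0 m^3/ha / 56 years
MAI = 3.73 m^3/ha/year

3.73


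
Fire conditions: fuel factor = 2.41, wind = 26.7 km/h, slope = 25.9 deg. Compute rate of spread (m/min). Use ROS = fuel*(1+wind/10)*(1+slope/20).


Formula: ROS = fuel * (1 + wind/10) * (1 + slope/20)
Wind factor = 1 + 26.7/10 = 3.67
Slope factor = 1 + 25.9/20 = 2.295
ROS = 2.41 * 3.67 * 2.295 = 20.3 m/min

20.3


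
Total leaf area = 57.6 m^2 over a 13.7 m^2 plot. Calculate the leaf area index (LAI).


Formula: LAI = total leaf area / ground area  (dimensionless)
LAI = 57.6 m^2 / 13.7 m^2
LAI = 4.2

4.2


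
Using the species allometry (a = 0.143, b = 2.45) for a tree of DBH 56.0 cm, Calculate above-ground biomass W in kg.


Formula: W = a * DBH^b  (allometric power law)
DBH^b = 56.0^2.45 = 19189.3678
W = 0.143 * 19189.3678 = 2744.1 kg

2744.1


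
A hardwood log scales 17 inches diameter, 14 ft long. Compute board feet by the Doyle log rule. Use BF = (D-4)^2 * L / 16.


Doyle: BF = (D - 4)^2 * L / 16
Adjusted diameter = 17 - 4 = 13 in
(D-4)^2 = 13^2 = 169
BF = 169 * 14 / 16 = 148 BF

148


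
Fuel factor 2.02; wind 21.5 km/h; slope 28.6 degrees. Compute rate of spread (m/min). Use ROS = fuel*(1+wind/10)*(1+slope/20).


Formula: ROS = fuel * (1 + wind/10) * (1 + slope/20)
Wind factor = 1 + 21.5/10 = 3.15
Slope factor = 1 + 28.6/20 = 2.43
ROS = 2.02 * 3.15 * 2.43 = 15.46 m/min

15.46


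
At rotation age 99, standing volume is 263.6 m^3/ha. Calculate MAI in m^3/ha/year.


Formula: MAI = Total Volume / Stand Age
MAI = 263.6 m^3/ha / 99 years
MAI = 2.66 m^3/ha/year

2.66


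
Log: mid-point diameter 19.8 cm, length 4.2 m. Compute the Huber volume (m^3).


Huber: V = Am * L,  Am = pi*(Dm/200)^2
Am = pi*(19.8/200)^2 = 0.030791 m^2
V = 0.030791*4.2 = 0.1293 m^3

0.1293


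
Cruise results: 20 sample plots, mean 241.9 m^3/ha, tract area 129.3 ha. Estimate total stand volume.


Formula: Total Volume = Mean Volume per ha * Total Area
Total Volume = 241.9 m^3/ha * 129.3 ha
Total Volume = 31278 m^3

31278


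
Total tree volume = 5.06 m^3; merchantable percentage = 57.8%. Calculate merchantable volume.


Formula: MV = V_total * (merchantable_pct / 100)
Merchantable fraction = 57.8% / 100 = 0.578
MV = 5.06 m^3 * 0.578 = 2.925 m^3

2.925


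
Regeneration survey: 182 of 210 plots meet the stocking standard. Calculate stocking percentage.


Formula: Stocking % = stocked plots / total plots * 100
Stocking = 182 / 210 * 100
Stocking = 0.8667 * 100 = 86.7%

86.7


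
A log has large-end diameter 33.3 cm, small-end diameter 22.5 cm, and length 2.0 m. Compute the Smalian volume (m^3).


Smalian: V = (A1 + A2)/2 * L,  A = pi*(D/200)^2
A1 = pi*(33.3/200)^2 = 0.087092 m^2
A2 = pi*(22.5/200)^2 = 0.039761 m^2
V = (0.087092+0.039761)/2*2.0 = 0.1269 m^3

0.1269


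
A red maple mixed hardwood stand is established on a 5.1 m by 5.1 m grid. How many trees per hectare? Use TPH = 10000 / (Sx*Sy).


Formula: TPH = 10000 m^2/ha / (spacing_x * spacing_y)
Area per tree = 5.1 m * 5.1 m = 26.01 m^2
TPH = 10000 / 26.01 = 384 trees/ha

384


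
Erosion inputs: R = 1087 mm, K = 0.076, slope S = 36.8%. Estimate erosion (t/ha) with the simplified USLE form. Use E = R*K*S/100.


Formula: E = R * K * S / 100  (simplified USLE)
R * K = 1087 * 0.076 = 82.612
E = 82.612 * 36.8 / 100 = 30.4 t/ha

30.4


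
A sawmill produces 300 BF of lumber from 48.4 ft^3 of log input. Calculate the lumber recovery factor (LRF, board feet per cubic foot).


Formula: LRF = Lumber Output (BF) / Log Input (ft^3)
LRF = 300 BF / 48.4 ft^3
LRF = 6.2 BF/ft^3

6.2


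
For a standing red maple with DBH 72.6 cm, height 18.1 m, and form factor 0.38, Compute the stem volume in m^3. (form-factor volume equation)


Formula: V = pi * (DBH/200)^2 * H * ff
Radius = DBH/200 = 72.6/200 = 0.363 m
Radius^2 = 0.363^2 = 0.131769 m^2
V = pi * 0.131769 * 18.1 * 0.38
V = 2.847 m^3

2.847


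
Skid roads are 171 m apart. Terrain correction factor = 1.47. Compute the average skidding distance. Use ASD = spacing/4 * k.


Formula: ASD = (spacing / 4) * correction
Uncorrected distance = spacing / 4 = 171 / 4 = 42.75 m
ASD = 42.75 * 1.47 = 63 m

63


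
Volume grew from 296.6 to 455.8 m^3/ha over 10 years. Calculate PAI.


Formula: PAI = (V_T2 - V_T1) / (T2 - T1)
Volume increment = 455.8 - 296.6 = 159.2 m^3/ha
PAI = 159.2 / 10 = 15.92 m^3/ha/year

15.92


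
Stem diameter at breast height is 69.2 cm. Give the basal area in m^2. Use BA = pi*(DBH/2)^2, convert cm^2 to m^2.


Formula: BA = pi * (DBH/2)^2 / 10000  (cm^2 to m^2)
Radius = DBH/2 = 69.2/2 = 34.6 cm
BA = pi * 34.6^2 / 10000
   = 3760.9891 cm^2 / 10000
   = 0.3761 m^2

0.3761


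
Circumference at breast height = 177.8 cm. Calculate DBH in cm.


Formula: DBH = C / pi
DBH = 177.8 / pi
pi = 3.14159...
DBH = 56.6 cm

56.6


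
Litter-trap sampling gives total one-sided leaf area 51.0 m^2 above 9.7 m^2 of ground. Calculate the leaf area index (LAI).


Formula: LAI = total leaf area / ground area  (dimensionless)
LAI = 51.0 m^2 / 9.7 m^2
LAI = 5.26

5.26


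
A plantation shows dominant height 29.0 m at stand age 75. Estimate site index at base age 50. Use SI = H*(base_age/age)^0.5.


Formula: SI = H_dom * (base_age / age)^0.5
Age ratio = 50 / 75 = 0.66667
sqrt(age_ratio) = 0.8165
SI = 29.0 * 0.8165 = 23.7 m

23.7


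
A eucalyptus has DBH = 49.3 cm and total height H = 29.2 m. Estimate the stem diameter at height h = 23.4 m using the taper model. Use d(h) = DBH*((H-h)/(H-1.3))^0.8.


Taper: d(h) = DBH * ((H - h) / (H - 1.3))^0.8
Numerator = H - h = 29.2 - 23.4 = 5.8 m
Denominator = H - 1.3 = 29.2 - 1.3 = 27.9 m
Ratio = 5.8 / 27.9 = 0.20789
d = 49.3 * 0.20789^0.8 = 14.0 cm

14.0


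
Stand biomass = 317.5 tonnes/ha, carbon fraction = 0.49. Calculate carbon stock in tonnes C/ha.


Formula: Carbon Stock = Biomass * Carbon Fraction
C = 317.5 t/ha * 0.49
C = 155.6 t C/ha

155.6


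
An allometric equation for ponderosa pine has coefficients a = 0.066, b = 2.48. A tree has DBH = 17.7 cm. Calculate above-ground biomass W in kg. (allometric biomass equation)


Formula: W = a * DBH^b  (allometric power law)
DBH^b = 17.7^2.48 = 1244.4393
W = 0.066 * 1244.4393 = 82.1 kg

82.1


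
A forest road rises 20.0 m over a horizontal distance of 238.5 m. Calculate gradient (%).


Formula: Gradient = rise / run * 100
Gradient = 20.0 / 238.5 * 100 = 8.4%

8.4


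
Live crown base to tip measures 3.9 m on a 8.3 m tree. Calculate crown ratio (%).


Formula: Crown Ratio = (Crown Length / Total Height) * 100
CR = (3.9 m / 8.3 m) * 100
CR = 0.4699 * 100 = 47.0%

47.0


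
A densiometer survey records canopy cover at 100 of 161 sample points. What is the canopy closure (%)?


Formula: Canopy closure = covered points / total points * 100
Closure = 100 / 161 * 100
Closure = 0.6211 * 100 = 62.1%

62.1


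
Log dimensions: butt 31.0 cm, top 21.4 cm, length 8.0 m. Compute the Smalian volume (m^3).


Smalian: V = (A1 + A2)/2 * L,  A = pi*(D/200)^2
A1 = pi*(31.0/200)^2 = 0.075477 m^2
A2 = pi*(21.4/200)^2 = 0.035968 m^2
V = (0.075477+0.035968)/2*8.0 = 0.4458 m^3

0.4458


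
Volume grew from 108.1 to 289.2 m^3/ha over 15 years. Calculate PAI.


Formula: PAI = (V_T2 - V_T1) / (T2 - T1)
Volume increment = 289.2 - 108.1 = 181.1 m^3/ha
PAI = 181.1 / 15 = 12.07 m^3/ha/year

12.07


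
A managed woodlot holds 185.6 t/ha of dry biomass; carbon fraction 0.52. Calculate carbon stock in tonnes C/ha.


Formula: Carbon Stock = Biomass * Carbon Fraction
C = 185.6 t/ha * 0.52
C = 96.5 t C/ha

96.5


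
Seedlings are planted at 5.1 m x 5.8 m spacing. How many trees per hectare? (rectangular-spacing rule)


Formula: TPH = 10000 m^2/ha / (spacing_x * spacing_y)
Area per tree = 5.1 m * 5.8 m = 29.58 m^2
TPH = 10000 / 29.58 = 338 trees/ha

338


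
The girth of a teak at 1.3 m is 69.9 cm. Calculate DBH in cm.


Formula: DBH = C / pi
DBH = 69.9 / pi
pi = 3.14159...
DBH = 22.2 cm

22.2


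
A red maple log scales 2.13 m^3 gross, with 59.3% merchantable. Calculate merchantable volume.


Formula: MV = V_total * (merchantable_pct / 100)
Merchantable fraction = 59.3% / 100 = 0.593
MV = 2.13 m^3 * 0.593 = 1.263 m^3

1.263


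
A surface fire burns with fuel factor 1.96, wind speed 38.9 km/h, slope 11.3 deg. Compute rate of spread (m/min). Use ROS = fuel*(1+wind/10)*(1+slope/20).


Formula: ROS = fuel * (1 + wind/10) * (1 + slope/20)
Wind factor = 1 + 38.9/10 = 4.89
Slope factor = 1 + 11.3/20 = 1.565
ROS = 1.96 * 4.89 * 1.565 = 15.0 m/min

15.0


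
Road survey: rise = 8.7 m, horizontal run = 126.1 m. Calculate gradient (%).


Formula: Gradient = rise / run * 100
Gradient = 8.7 / 126.1 * 100 = 6.9%

6.9


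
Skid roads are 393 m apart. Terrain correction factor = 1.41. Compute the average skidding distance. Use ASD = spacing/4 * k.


Formula: ASD = (spacing / 4) * correction
Uncorrected distance = spacing / 4 = 393 / 4 = 98.25 m
ASD = 98.25 * 1.41 = 139 m

139


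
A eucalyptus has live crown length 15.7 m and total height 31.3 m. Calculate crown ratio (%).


Formula: Crown Ratio = (Crown Length / Total Height) * 100
CR = (15.7 m / 31.3 m) * 100
CR = 0.5016 * 100 = 50.2%

50.2


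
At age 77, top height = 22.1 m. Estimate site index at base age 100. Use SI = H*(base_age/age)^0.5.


Formula: SI = H_dom * (base_age / age)^0.5
Age ratio = 100 / 77 = 1.2987
sqrt(age_ratio) = 1.13961
SI = 22.1 * 1.13961 = 25.2 m

25.2


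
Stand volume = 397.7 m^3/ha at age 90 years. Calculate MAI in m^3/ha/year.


Formula: MAI = Total Volume / Stand Age
MAI = 397.7 m^3/ha / 90 years
MAI = 4.42 m^3/ha/year

4.42


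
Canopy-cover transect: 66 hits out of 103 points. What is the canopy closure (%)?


Formula: Canopy closure = covered points / total points * 100
Closure = 66 / 103 * 100
Closure = 0.6408 * 100 = 64.1%

64.1


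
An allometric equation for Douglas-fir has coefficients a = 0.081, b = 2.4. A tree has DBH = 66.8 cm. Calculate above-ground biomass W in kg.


Formula: W = a * DBH^b  (allometric power law)
DBH^b = 66.8^2.4 = 23958.7144
W = 0.081 * 23958.7144 = 1940.7 kg

1940.7


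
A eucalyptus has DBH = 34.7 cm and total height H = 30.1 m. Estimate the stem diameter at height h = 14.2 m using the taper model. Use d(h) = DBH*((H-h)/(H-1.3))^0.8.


Taper: d(h) = DBH * ((H - h) / (H - 1.3))^0.8
Numerator = H - h = 30.1 - 14.2 = 15.9 m
Denominator = H - 1.3 = 30.1 - 1.3 = 28.8 m
Ratio = 15.9 / 28.8 = 0.55208
d = 34.7 * 0.55208^0.8 = 21.6 cm

21.6


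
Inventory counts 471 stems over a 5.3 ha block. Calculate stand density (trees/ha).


Formula: Stand Density = N_trees / Area_ha
Density = 471 trees / 5.3 ha
Density = 89 trees/ha

89


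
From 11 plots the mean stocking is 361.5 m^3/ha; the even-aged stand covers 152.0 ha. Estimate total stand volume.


Formula: Total Volume = Mean Volume per ha * Total Area
Total Volume = 361.5 m^3/ha * 152.0 ha
Total Volume = 54948 m^3

54948


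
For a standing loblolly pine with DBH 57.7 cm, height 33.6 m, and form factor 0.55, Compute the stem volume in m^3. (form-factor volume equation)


Formula: V = pi * (DBH/200)^2 * H * ff
Radius = DBH/200 = 57.7/200 = 0.2885 m
Radius^2 = 0.2885^2 = 0.08323225 m^2
V = pi * 0.08323225 * 33.6 * 0.55
V = 4.832 m^3

4.832


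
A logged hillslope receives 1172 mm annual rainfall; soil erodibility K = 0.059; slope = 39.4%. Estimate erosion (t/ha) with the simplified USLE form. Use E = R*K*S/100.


Formula: E = R * K * S / 100  (simplified USLE)
R * K = 1172 * 0.059 = 69.148
E = 69.148 * 39.4 / 100 = 27.24 t/ha

27.24


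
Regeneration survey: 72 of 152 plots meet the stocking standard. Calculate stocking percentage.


Formula: Stocking % = stocked plots / total plots * 100
Stocking = 72 / 152 * 100
Stocking = 0.4737 * 100 = 47.4%

47.4


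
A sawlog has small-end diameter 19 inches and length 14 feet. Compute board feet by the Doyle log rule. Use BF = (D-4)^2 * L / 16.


Doyle: BF = (D - 4)^2 * L / 16
Adjusted diameter = 19 - 4 = 15 in
(D-4)^2 = 15^2 = 225
BF = 225 * 14 / 16 = 197 BF

197


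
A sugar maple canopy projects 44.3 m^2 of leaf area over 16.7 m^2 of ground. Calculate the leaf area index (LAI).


Formula: LAI = total leaf area / ground area  (dimensionless)
LAI = 44.3 m^2 / 16.7 m^2
LAI = 2.65

2.65


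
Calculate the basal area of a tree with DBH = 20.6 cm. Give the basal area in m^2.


Formula: BA = pi * (DBH/2)^2 / 10000  (cm^2 to m^2)
Radius = DBH/2 = 20.6/2 = 10.3 cm
BA = pi * 10.3^2 / 10000
   = 333.2916 cm^2 / 10000
   = 0.0333 m^2

0.0333


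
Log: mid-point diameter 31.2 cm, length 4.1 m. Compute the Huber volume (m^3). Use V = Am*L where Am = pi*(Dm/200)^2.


Huber: V = Am * L,  Am = pi*(Dm/200)^2
Am = pi*(31.2/200)^2 = 0.076454 m^2
V = 0.076454*4.1 = 0.3135 m^3

0.3135


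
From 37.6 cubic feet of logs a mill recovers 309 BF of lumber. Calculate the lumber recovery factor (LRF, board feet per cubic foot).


Formula: LRF = Lumber Output (BF) / Log Input (ft^3)
LRF = 309 BF / 37.6 ft^3
LRF = 8.22 BF/ft^3

8.22


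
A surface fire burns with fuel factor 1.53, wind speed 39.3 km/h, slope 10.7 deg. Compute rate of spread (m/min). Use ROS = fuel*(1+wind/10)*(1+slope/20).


Formula: ROS = fuel * (1 + wind/10) * (1 + slope/20)
Wind factor = 1 + 39.3/10 = 4.93
Slope factor = 1 + 10.7/20 = 1.535
ROS = 1.53 * 4.93 * 1.535 = 11.58 m/min

11.58
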